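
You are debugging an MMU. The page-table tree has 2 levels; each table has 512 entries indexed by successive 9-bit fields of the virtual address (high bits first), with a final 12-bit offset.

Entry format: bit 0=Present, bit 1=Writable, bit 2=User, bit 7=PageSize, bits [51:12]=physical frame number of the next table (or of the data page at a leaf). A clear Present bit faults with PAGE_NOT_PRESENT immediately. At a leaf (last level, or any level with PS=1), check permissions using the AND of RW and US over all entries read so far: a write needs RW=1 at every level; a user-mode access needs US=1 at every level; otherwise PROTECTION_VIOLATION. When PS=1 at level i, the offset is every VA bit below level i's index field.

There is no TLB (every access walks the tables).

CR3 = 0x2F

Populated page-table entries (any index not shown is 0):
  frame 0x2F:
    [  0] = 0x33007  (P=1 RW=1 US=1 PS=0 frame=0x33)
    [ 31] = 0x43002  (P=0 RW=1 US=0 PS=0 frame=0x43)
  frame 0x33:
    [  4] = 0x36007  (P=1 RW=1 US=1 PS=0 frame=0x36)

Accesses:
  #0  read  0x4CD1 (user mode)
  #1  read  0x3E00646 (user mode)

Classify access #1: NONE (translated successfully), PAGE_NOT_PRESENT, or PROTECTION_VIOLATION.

Trace:
#0 VA=0x4CD1 (r,user):
  [0] read 0x2F idx=0: raw=0x33007 flags P=1 W=1 U=1 S=0
  [1] read 0x33 idx=4: raw=0x36007 flags P=1 W=1 U=1 S=0
  ⇒ phys 0x36CD1  [2 reads]
#1 VA=0x3E00646 (r,user):
  [0] read 0x2F idx=31: raw=0x43002 flags P=0 W=1 U=0 S=0
  → PAGE_NOT_PRESENT  (1 entries read)

Access #1 fault: PAGE_NOT_PRESENT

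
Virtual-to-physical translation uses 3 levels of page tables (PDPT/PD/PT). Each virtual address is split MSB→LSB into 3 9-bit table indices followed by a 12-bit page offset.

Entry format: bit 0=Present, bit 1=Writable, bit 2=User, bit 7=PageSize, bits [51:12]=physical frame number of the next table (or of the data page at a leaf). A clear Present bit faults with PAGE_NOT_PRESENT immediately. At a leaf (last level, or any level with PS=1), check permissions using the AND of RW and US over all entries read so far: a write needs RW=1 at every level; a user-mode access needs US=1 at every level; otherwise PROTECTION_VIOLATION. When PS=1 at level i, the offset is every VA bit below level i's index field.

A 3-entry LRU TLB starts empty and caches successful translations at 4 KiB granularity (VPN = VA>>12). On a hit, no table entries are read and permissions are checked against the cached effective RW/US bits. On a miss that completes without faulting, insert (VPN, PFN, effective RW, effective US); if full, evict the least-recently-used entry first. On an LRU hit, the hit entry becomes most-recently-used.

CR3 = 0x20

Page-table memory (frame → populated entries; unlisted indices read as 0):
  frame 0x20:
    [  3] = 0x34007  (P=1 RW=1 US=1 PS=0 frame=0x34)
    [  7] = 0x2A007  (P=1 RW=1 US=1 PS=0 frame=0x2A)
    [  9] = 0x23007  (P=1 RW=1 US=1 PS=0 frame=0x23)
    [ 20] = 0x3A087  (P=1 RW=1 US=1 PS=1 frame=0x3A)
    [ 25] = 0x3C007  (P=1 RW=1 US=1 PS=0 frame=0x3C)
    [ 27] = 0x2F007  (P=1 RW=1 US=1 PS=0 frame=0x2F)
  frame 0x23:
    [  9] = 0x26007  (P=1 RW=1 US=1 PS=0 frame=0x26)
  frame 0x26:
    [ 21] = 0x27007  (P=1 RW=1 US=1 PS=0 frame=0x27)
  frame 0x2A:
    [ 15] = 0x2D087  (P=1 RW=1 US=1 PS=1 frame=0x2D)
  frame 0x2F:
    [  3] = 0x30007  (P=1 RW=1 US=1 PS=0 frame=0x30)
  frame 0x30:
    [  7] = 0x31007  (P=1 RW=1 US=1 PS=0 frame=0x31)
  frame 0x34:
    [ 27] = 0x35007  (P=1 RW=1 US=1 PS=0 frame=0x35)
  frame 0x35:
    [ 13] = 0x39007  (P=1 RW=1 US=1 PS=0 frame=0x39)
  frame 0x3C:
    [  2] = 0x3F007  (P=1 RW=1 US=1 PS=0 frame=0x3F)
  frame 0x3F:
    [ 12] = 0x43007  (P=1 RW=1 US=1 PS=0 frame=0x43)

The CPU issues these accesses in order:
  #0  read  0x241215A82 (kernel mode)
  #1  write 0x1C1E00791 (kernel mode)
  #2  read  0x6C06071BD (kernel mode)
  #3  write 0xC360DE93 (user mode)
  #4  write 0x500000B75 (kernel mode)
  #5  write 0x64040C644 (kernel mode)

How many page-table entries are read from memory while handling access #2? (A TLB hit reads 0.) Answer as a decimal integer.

Walk each access:
#0 VA=0x241215A82 (r,kernel):
  L0 @0x20[9] → 0x23007  P=1,RW=1,US=1,PS=0
  L1 @0x23[9] → 0x26007  P=1,RW=1,US=1,PS=0
  L2 @0x26[21] → 0x27007  P=1,RW=1,US=1,PS=0
  ✓ 0x27A82  — 3 lookups
#1 VA=0x1C1E00791 (w,kernel):
  L0 @0x20[7] → 0x2A007  P=1,RW=1,US=1,PS=0
  L1 @0x2A[15] → 0x2D087  P=1,RW=1,US=1,PS=1
  ✓ 0x2D791 (huge @L1)  — 2 lookups
#2 VA=0x6C06071BD (r,kernel):
  L0 @0x20[27] → 0x2F007  P=1,RW=1,US=1,PS=0
  L1 @0x2F[3] → 0x30007  P=1,RW=1,US=1,PS=0
  L2 @0x30[7] → 0x31007  P=1,RW=1,US=1,PS=0
  ✓ 0x311BD  — 3 lookups
#3 VA=0xC360DE93 (w,user):
  L0 @0x20[3] → 0x34007  P=1,RW=1,US=1,PS=0
  L1 @0x34[27] → 0x35007  P=1,RW=1,US=1,PS=0
  L2 @0x35[13] → 0x39007  P=1,RW=1,US=1,PS=0
  ✓ 0x39E93  — 3 lookups
#4 VA=0x500000B75 (w,kernel):
  L0 @0x20[20] → 0x3A087  P=1,RW=1,US=1,PS=1
  ✓ 0x3AB75 (huge @L0)  — 1 lookups
#5 VA=0x64040C644 (w,kernel):
  L0 @0x20[25] → 0x3C007  P=1,RW=1,US=1,PS=0
  L1 @0x3C[2] → 0x3F007  P=1,RW=1,US=1,PS=0
  L2 @0x3F[12] → 0x43007  P=1,RW=1,US=1,PS=0
  ✓ 0x43644  — 3 lookups

Entries read for #2: 3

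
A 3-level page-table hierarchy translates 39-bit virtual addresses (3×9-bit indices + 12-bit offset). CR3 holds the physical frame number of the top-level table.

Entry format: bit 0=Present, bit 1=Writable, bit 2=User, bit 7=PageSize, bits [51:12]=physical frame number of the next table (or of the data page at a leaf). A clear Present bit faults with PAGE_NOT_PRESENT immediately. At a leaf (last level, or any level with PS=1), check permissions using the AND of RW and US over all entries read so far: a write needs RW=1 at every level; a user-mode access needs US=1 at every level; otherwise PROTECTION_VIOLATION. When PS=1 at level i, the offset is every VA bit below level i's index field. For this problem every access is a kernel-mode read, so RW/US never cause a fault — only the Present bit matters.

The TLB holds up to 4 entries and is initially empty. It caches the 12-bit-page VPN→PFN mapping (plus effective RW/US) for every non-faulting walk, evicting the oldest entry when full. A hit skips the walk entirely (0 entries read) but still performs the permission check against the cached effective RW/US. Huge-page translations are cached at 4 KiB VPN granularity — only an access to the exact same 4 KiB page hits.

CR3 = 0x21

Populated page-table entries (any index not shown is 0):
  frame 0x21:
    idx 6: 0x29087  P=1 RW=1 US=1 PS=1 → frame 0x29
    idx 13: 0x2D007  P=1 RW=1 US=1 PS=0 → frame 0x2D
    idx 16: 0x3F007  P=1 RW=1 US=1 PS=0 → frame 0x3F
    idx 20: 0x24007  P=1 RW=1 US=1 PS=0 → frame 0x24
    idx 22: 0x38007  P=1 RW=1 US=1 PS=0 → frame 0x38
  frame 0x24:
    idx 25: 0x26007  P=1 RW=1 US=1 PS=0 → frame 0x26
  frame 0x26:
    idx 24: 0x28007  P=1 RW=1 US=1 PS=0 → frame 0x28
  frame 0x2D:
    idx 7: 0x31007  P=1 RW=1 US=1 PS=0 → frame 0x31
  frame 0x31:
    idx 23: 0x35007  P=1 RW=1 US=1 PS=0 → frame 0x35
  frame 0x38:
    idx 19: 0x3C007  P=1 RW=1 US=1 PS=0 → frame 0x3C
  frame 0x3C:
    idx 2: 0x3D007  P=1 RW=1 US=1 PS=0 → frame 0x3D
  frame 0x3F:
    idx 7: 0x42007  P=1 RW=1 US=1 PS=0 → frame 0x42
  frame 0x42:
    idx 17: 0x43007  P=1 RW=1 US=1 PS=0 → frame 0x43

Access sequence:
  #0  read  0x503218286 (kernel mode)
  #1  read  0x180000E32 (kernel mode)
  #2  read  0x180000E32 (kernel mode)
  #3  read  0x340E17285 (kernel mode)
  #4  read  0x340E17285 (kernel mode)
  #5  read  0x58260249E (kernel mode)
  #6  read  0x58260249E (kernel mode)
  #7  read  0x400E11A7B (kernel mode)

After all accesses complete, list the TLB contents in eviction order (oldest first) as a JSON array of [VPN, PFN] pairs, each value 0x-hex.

Trace:
#0 VA=0x503218286 (r,kernel):
  L0: frame=0x21 idx=20 entry=0x24007 [P=1 RW=1 US=1 PS=0]
  L1: frame=0x24 idx=25 entry=0x26007 [P=1 RW=1 US=1 PS=0]
  L2: frame=0x26 idx=24 entry=0x28007 [P=1 RW=1 US=1 PS=0]
  → PA=0x28286  (3 entries read)
#1 VA=0x180000E32 (r,kernel):
  L0: frame=0x21 idx=6 entry=0x29087 [P=1 RW=1 US=1 PS=1]
  → PA=0x29E32 (huge @L0)  (1 entries read)
#2 VA=0x180000E32 (r,kernel):
  TLB hit vpn=0x180000 → PA=0x29E32
#3 VA=0x340E17285 (r,kernel):
  L0: frame=0x21 idx=13 entry=0x2D007 [P=1 RW=1 US=1 PS=0]
  L1: frame=0x2D idx=7 entry=0x31007 [P=1 RW=1 US=1 PS=0]
  L2: frame=0x31 idx=23 entry=0x35007 [P=1 RW=1 US=1 PS=0]
  → PA=0x35285  (3 entries read)
#4 VA=0x340E17285 (r,kernel):
  TLB hit vpn=0x340E17 → PA=0x35285
#5 VA=0x58260249E (r,kernel):
  L0: frame=0x21 idx=22 entry=0x38007 [P=1 RW=1 US=1 PS=0]
  L1: frame=0x38 idx=19 entry=0x3C007 [P=1 RW=1 US=1 PS=0]
  L2: frame=0x3C idx=2 entry=0x3D007 [P=1 RW=1 US=1 PS=0]
  → PA=0x3D49E  (3 entries read)
#6 VA=0x58260249E (r,kernel):
  TLB hit vpn=0x582602 → PA=0x3D49E
#7 VA=0x400E11A7B (r,kernel):
  L0: frame=0x21 idx=16 entry=0x3F007 [P=1 RW=1 US=1 PS=0]
  L1: frame=0x3F idx=7 entry=0x42007 [P=1 RW=1 US=1 PS=0]
  L2: frame=0x42 idx=17 entry=0x43007 [P=1 RW=1 US=1 PS=0]
  → PA=0x43A7B  (3 entries read)

TLB: [["0x180000", "0x29"], ["0x340E17", "0x35"], ["0x582602", "0x3D"], ["0x400E11", "0x43"]]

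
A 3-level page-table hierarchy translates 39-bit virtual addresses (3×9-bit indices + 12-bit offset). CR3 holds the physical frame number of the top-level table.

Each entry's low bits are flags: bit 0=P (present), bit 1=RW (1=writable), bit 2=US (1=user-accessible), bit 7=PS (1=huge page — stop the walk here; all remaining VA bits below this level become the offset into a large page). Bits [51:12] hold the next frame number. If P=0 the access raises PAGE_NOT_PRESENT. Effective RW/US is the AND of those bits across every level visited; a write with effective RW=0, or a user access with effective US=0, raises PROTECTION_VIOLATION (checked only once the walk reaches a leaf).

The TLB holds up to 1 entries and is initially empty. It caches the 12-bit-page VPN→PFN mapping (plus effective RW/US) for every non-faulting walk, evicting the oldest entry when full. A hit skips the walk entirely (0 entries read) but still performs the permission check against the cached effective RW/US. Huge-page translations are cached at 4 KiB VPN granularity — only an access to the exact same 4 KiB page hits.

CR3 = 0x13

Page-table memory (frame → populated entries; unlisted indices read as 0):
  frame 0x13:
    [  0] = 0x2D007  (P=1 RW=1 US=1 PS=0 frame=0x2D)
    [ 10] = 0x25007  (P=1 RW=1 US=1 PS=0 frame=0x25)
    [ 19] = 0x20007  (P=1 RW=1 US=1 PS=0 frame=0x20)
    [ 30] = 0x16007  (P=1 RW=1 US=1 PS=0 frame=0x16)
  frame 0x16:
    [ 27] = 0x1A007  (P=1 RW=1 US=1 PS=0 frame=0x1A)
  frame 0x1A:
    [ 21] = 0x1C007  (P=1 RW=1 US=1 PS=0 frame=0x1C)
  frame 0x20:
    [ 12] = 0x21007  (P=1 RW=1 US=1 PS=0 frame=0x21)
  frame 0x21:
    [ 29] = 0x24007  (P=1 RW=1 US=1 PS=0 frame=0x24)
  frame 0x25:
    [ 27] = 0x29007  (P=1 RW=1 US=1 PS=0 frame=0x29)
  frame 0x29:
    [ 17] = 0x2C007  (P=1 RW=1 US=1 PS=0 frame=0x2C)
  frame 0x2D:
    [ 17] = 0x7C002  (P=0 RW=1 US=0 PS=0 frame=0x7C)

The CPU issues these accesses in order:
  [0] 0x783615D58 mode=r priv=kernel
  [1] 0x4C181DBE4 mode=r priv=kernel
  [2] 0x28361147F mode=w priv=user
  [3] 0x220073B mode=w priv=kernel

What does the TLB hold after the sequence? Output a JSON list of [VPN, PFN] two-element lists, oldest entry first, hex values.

Walk each access:
#0 VA=0x783615D58 (r,kernel):
  L0 @0x13[30] → 0x16007  P=1,RW=1,US=1,PS=0
  L1 @0x16[27] → 0x1A007  P=1,RW=1,US=1,PS=0
  L2 @0x1A[21] → 0x1C007  P=1,RW=1,US=1,PS=0
  ⇒ phys 0x1CD58  [3 reads]
#1 VA=0x4C181DBE4 (r,kernel):
  L0 @0x13[19] → 0x20007  P=1,RW=1,US=1,PS=0
  L1 @0x20[12] → 0x21007  P=1,RW=1,US=1,PS=0
  L2 @0x21[29] → 0x24007  P=1,RW=1,US=1,PS=0
  ⇒ phys 0x24BE4  [3 reads]
#2 VA=0x28361147F (w,user):
  L0 @0x13[10] → 0x25007  P=1,RW=1,US=1,PS=0
  L1 @0x25[27] → 0x29007  P=1,RW=1,US=1,PS=0
  L2 @0x29[17] → 0x2C007  P=1,RW=1,US=1,PS=0
  ⇒ phys 0x2C47F  [3 reads]
#3 VA=0x220073B (w,kernel):
  L0 @0x13[0] → 0x2D007  P=1,RW=1,US=1,PS=0
  L1 @0x2D[17] → 0x7C002  P=0,RW=1,US=0,PS=0
  ✗ PAGE_NOT_PRESENT  [2 reads]

TLB: [["0x283611", "0x2C"]]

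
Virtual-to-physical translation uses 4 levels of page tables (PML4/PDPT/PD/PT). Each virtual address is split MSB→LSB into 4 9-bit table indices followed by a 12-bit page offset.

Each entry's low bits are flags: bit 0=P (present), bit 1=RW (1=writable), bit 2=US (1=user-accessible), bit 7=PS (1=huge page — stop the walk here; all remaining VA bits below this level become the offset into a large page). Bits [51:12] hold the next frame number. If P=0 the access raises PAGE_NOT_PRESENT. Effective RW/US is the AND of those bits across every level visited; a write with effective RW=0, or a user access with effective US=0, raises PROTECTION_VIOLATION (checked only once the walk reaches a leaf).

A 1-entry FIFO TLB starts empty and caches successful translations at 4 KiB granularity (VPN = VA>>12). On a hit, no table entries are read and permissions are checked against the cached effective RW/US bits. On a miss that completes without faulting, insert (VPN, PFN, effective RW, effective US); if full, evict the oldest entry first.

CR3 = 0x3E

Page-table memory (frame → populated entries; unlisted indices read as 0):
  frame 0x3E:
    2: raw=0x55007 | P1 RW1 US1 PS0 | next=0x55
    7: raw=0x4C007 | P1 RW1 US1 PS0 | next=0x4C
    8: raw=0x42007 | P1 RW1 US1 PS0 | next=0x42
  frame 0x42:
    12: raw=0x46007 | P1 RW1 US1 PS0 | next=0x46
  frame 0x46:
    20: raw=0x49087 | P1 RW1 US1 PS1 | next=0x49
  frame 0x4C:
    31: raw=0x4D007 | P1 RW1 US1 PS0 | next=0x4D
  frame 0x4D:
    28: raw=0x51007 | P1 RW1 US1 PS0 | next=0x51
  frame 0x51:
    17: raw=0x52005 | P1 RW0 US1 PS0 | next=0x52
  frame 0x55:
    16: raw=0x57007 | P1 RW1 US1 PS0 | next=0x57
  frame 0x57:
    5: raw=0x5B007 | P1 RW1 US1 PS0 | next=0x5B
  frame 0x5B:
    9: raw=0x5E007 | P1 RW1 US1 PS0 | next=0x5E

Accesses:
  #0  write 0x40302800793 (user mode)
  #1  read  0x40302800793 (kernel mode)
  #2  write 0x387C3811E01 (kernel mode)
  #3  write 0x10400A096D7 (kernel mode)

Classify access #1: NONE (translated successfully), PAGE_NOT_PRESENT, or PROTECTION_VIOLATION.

Walk each access:
#0 VA=0x40302800793 (w,user):
  L0 @0x3E[8] → 0x42007  P=1,RW=1,US=1,PS=0
  L1 @0x42[12] → 0x46007  P=1,RW=1,US=1,PS=0
  L2 @0x46[20] → 0x49087  P=1,RW=1,US=1,PS=1
  → PA=0x49793 (huge @L2)  (3 entries read)
#1 VA=0x40302800793 (r,kernel):
  TLB hit vpn=0x40302800 → PA=0x49793
#2 VA=0x387C3811E01 (w,kernel):
  L0 @0x3E[7] → 0x4C007  P=1,RW=1,US=1,PS=0
  L1 @0x4C[31] → 0x4D007  P=1,RW=1,US=1,PS=0
  L2 @0x4D[28] → 0x51007  P=1,RW=1,US=1,PS=0
  L3 @0x51[17] → 0x52005  P=1,RW=0,US=1,PS=0
  → PROTECTION_VIOLATION  (4 entries read)
#3 VA=0x10400A096D7 (w,kernel):
  L0 @0x3E[2] → 0x55007  P=1,RW=1,US=1,PS=0
  L1 @0x55[16] → 0x57007  P=1,RW=1,US=1,PS=0
  L2 @0x57[5] → 0x5B007  P=1,RW=1,US=1,PS=0
  L3 @0x5B[9] → 0x5E007  P=1,RW=1,US=1,PS=0
  → PA=0x5E6D7  (4 entries read)

Access #1 fault: NONE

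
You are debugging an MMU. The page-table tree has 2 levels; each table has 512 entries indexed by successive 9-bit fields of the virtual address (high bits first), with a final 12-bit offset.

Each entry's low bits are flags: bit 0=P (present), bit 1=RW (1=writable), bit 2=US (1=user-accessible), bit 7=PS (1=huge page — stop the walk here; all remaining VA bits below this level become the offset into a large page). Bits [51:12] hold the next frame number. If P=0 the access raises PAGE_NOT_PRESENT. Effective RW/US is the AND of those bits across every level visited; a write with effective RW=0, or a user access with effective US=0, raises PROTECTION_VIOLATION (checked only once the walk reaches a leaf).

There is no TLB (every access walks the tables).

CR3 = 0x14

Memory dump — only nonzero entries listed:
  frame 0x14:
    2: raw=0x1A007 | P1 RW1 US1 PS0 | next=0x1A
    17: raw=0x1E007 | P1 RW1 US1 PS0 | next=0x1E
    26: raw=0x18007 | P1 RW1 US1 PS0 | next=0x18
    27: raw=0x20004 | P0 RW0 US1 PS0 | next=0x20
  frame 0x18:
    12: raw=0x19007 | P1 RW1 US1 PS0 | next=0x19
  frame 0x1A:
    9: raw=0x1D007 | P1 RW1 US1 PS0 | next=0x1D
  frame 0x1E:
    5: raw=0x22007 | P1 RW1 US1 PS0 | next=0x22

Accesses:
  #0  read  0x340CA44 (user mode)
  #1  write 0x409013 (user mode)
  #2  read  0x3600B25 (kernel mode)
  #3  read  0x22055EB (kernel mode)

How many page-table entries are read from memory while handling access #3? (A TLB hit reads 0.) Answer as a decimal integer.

Per-access translation:
#0 VA=0x340CA44 (r,user):
  L0 @0x14[26] → 0x18007  P=1,RW=1,US=1,PS=0
  L1 @0x18[12] → 0x19007  P=1,RW=1,US=1,PS=0
  → PA=0x19A44  (2 entries read)
#1 VA=0x409013 (w,user):
  L0 @0x14[2] → 0x1A007  P=1,RW=1,US=1,PS=0
  L1 @0x1A[9] → 0x1D007  P=1,RW=1,US=1,PS=0
  → PA=0x1D013  (2 entries read)
#2 VA=0x3600B25 (r,kernel):
  L0 @0x14[27] → 0x20004  P=0,RW=0,US=1,PS=0
  ✗ PAGE_NOT_PRESENT  [1 reads]
#3 VA=0x22055EB (r,kernel):
  L0 @0x14[17] → 0x1E007  P=1,RW=1,US=1,PS=0
  L1 @0x1E[5] → 0x22007  P=1,RW=1,US=1,PS=0
  → PA=0x225EB  (2 entries read)

Entries read for #3: 2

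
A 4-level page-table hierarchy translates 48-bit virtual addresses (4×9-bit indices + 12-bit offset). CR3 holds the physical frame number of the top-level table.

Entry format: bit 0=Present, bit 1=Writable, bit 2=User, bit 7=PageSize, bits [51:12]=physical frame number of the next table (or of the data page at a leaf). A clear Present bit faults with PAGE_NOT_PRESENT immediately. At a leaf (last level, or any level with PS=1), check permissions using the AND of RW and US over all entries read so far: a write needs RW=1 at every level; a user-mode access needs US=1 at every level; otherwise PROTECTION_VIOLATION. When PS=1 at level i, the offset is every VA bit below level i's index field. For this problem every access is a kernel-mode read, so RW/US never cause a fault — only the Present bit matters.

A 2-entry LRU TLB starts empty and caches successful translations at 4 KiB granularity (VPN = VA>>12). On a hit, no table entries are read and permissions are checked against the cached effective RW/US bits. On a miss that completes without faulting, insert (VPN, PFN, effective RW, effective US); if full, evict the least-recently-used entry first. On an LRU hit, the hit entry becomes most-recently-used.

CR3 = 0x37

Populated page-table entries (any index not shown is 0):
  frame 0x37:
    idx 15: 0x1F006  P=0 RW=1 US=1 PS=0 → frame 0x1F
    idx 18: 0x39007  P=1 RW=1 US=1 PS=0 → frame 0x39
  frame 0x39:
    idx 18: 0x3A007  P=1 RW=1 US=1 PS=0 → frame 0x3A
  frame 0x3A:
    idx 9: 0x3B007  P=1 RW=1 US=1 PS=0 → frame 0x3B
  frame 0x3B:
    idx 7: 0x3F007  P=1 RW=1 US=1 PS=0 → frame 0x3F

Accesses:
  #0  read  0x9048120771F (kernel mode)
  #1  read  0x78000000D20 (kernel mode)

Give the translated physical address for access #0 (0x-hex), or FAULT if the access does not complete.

Trace:
#0 VA=0x9048120771F (r,kernel):
  L0 @0x37[18] → 0x39007  P=1,RW=1,US=1,PS=0
  L1 @0x39[18] → 0x3A007  P=1,RW=1,US=1,PS=0
  L2 @0x3A[9] → 0x3B007  P=1,RW=1,US=1,PS=0
  L3 @0x3B[7] → 0x3F007  P=1,RW=1,US=1,PS=0
  ⇒ phys 0x3F71F  [4 reads]
#1 VA=0x78000000D20 (r,kernel):
  L0 @0x37[15] → 0x1F006  P=0,RW=1,US=1,PS=0
  ✗ PAGE_NOT_PRESENT  [1 reads]

Access #0 PA: 0x3F71F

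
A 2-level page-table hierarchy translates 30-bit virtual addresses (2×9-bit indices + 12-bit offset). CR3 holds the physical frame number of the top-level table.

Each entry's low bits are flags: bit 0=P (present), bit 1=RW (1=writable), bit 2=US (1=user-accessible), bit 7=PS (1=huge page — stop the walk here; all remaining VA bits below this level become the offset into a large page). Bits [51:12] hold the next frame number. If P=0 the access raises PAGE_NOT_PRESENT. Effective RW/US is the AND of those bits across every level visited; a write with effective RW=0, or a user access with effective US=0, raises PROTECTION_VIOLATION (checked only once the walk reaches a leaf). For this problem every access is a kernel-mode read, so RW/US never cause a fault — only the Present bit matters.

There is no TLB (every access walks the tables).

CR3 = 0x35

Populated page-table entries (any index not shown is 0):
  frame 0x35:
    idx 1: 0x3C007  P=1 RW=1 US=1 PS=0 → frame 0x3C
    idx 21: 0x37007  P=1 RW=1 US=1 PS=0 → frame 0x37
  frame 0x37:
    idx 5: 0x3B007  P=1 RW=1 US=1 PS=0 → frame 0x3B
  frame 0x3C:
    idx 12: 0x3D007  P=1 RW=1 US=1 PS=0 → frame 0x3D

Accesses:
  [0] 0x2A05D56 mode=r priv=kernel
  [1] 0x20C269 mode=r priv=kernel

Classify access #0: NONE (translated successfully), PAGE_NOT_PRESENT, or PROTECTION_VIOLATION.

Trace:
#0 VA=0x2A05D56 (r,kernel):
  L0 @0x35[21] → 0x37007  P=1,RW=1,US=1,PS=0
  L1 @0x37[5] → 0x3B007  P=1,RW=1,US=1,PS=0
  ⇒ phys 0x3BD56  [2 reads]
#1 VA=0x20C269 (r,kernel):
  L0 @0x35[1] → 0x3C007  P=1,RW=1,US=1,PS=0
  L1 @0x3C[12] → 0x3D007  P=1,RW=1,US=1,PS=0
  ⇒ phys 0x3D269  [2 reads]

Access #0 fault: NONE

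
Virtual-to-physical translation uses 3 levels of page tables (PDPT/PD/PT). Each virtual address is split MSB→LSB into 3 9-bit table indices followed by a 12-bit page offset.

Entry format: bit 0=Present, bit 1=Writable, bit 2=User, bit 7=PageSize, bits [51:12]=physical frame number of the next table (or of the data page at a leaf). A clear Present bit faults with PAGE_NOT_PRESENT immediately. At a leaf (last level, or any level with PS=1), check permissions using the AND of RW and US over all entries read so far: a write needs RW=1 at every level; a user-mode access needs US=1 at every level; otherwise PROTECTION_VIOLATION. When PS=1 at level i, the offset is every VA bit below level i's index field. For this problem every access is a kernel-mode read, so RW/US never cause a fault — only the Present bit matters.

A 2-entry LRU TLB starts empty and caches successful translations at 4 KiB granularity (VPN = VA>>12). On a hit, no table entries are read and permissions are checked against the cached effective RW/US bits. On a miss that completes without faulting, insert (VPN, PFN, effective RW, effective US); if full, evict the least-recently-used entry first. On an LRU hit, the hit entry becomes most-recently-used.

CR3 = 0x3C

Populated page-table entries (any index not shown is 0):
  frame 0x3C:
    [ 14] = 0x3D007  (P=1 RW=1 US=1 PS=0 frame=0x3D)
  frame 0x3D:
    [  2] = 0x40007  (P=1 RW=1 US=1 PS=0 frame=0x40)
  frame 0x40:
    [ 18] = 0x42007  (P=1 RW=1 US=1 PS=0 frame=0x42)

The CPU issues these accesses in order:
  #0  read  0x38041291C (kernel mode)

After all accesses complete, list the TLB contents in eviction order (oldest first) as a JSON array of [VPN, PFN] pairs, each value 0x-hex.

Trace:
#0 VA=0x38041291C (r,kernel):
  L0: frame=0x3C idx=14 entry=0x3D007 [P=1 RW=1 US=1 PS=0]
  L1: frame=0x3D idx=2 entry=0x40007 [P=1 RW=1 US=1 PS=0]
  L2: frame=0x40 idx=18 entry=0x42007 [P=1 RW=1 US=1 PS=0]
  ⇒ phys 0x4291C  [3 reads]

TLB: [["0x380412", "0x42"]]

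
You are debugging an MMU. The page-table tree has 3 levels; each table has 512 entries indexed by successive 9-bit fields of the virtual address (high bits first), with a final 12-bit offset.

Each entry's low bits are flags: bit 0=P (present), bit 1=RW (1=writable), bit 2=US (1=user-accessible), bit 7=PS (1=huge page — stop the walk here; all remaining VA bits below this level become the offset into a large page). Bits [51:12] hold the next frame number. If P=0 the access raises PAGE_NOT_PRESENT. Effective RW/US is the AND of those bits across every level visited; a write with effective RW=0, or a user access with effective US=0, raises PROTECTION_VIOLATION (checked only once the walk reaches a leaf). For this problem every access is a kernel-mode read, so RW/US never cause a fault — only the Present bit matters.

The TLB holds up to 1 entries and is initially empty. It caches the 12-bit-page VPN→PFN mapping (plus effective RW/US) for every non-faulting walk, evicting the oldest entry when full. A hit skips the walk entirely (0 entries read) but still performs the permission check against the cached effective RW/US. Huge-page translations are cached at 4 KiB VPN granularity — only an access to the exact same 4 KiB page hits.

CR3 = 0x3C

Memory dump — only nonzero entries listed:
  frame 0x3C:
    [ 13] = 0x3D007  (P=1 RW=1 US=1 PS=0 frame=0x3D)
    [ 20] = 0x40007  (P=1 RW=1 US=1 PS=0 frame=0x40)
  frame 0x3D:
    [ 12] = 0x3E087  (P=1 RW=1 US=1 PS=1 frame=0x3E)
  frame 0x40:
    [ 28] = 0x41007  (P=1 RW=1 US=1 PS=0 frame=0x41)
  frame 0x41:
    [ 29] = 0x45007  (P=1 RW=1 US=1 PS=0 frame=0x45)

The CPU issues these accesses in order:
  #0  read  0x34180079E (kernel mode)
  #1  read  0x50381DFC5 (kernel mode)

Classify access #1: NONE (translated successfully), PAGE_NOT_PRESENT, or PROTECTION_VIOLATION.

Trace:
#0 VA=0x34180079E (r,kernel):
  L0 @0x3C[13] → 0x3D007  P=1,RW=1,US=1,PS=0
  L1 @0x3D[12] → 0x3E087  P=1,RW=1,US=1,PS=1
  ✓ 0x3E79E (huge @L1)  — 2 lookups
#1 VA=0x50381DFC5 (r,kernel):
  L0 @0x3C[20] → 0x40007  P=1,RW=1,US=1,PS=0
  L1 @0x40[28] → 0x41007  P=1,RW=1,US=1,PS=0
  L2 @0x41[29] → 0x45007  P=1,RW=1,US=1,PS=0
  ✓ 0x45FC5  — 3 lookups

Access #1 fault: NONE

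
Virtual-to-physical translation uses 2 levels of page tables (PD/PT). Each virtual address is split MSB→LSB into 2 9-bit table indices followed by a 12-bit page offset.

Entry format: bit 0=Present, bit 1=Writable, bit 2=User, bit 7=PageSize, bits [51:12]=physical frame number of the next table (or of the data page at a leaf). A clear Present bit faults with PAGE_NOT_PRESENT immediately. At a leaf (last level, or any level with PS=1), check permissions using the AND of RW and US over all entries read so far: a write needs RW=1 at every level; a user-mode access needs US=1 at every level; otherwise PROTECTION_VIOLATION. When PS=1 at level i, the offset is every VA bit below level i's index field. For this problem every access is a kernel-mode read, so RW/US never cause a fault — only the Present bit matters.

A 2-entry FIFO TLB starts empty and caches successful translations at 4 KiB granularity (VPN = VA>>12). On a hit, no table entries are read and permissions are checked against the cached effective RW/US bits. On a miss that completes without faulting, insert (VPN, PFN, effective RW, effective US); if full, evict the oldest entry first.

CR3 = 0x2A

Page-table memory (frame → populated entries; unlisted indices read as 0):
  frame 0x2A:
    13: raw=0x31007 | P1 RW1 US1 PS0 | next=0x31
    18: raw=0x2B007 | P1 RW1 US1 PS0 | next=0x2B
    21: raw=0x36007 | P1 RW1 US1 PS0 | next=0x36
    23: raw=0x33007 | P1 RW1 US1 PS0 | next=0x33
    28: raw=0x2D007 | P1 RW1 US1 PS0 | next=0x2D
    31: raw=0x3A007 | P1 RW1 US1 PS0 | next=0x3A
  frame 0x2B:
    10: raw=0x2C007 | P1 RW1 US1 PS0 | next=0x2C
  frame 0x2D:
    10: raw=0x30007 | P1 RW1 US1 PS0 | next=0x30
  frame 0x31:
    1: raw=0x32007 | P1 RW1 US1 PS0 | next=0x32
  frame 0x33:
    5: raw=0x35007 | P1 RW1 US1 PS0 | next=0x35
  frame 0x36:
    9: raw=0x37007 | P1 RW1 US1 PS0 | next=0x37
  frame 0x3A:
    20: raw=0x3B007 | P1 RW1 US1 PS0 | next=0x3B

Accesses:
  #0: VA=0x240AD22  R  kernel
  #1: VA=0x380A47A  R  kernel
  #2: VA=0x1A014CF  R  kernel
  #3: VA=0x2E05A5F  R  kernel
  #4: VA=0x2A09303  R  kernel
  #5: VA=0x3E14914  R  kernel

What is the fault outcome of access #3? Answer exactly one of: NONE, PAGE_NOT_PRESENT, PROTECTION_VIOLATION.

Walk each access:
#0 VA=0x240AD22 (r,kernel):
  [0] read 0x2A idx=18: raw=0x2B007 flags P=1 W=1 U=1 S=0
  [1] read 0x2B idx=10: raw=0x2C007 flags P=1 W=1 U=1 S=0
  → PA=0x2CD22  (2 entries read)
#1 VA=0x380A47A (r,kernel):
  [0] read 0x2A idx=28: raw=0x2D007 flags P=1 W=1 U=1 S=0
  [1] read 0x2D idx=10: raw=0x30007 flags P=1 W=1 U=1 S=0
  → PA=0x3047A  (2 entries read)
#2 VA=0x1A014CF (r,kernel):
  [0] read 0x2A idx=13: raw=0x31007 flags P=1 W=1 U=1 S=0
  [1] read 0x31 idx=1: raw=0x32007 flags P=1 W=1 U=1 S=0
  → PA=0x324CF  (2 entries read)
#3 VA=0x2E05A5F (r,kernel):
  [0] read 0x2A idx=23: raw=0x33007 flags P=1 W=1 U=1 S=0
  [1] read 0x33 idx=5: raw=0x35007 flags P=1 W=1 U=1 S=0
  → PA=0x35A5F  (2 entries read)
#4 VA=0x2A09303 (r,kernel):
  [0] read 0x2A idx=21: raw=0x36007 flags P=1 W=1 U=1 S=0
  [1] read 0x36 idx=9: raw=0x37007 flags P=1 W=1 U=1 S=0
  → PA=0x37303  (2 entries read)
#5 VA=0x3E14914 (r,kernel):
  [0] read 0x2A idx=31: raw=0x3A007 flags P=1 W=1 U=1 S=0
  [1] read 0x3A idx=20: raw=0x3B007 flags P=1 W=1 U=1 S=0
  → PA=0x3B914  (2 entries read)

Access #3 fault: NONE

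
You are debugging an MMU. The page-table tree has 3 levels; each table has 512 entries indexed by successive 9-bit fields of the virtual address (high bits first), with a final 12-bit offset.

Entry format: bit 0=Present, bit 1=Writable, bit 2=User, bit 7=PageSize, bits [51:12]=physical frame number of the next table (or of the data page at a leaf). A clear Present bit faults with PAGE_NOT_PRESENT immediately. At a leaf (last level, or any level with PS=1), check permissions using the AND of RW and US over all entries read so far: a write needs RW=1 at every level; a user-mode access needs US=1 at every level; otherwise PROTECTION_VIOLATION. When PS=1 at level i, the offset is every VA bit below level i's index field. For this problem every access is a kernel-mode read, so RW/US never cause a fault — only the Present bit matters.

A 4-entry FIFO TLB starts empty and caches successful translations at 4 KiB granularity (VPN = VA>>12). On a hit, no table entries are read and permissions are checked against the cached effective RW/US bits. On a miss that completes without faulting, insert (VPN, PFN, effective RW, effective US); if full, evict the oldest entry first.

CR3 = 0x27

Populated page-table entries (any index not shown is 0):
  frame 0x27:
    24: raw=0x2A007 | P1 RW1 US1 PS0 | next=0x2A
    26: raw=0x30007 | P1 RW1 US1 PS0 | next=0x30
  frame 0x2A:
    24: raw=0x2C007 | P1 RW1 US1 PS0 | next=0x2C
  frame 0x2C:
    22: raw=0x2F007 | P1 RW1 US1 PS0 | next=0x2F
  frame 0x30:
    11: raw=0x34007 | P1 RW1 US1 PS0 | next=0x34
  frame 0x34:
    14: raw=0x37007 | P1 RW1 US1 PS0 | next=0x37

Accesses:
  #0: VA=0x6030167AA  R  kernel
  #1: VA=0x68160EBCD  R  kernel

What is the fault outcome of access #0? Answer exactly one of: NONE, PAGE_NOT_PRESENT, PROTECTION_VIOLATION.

Trace:
#0 VA=0x6030167AA (r,kernel):
  L0: frame=0x27 idx=24 entry=0x2A007 [P=1 RW=1 US=1 PS=0]
  L1: frame=0x2A idx=24 entry=0x2C007 [P=1 RW=1 US=1 PS=0]
  L2: frame=0x2C idx=22 entry=0x2F007 [P=1 RW=1 US=1 PS=0]
  ✓ 0x2F7AA  — 3 lookups
#1 VA=0x68160EBCD (r,kernel):
  L0: frame=0x27 idx=26 entry=0x30007 [P=1 RW=1 US=1 PS=0]
  L1: frame=0x30 idx=11 entry=0x34007 [P=1 RW=1 US=1 PS=0]
  L2: frame=0x34 idx=14 entry=0x37007 [P=1 RW=1 US=1 PS=0]
  ✓ 0x37BCD  — 3 lookups

Access #0 fault: NONE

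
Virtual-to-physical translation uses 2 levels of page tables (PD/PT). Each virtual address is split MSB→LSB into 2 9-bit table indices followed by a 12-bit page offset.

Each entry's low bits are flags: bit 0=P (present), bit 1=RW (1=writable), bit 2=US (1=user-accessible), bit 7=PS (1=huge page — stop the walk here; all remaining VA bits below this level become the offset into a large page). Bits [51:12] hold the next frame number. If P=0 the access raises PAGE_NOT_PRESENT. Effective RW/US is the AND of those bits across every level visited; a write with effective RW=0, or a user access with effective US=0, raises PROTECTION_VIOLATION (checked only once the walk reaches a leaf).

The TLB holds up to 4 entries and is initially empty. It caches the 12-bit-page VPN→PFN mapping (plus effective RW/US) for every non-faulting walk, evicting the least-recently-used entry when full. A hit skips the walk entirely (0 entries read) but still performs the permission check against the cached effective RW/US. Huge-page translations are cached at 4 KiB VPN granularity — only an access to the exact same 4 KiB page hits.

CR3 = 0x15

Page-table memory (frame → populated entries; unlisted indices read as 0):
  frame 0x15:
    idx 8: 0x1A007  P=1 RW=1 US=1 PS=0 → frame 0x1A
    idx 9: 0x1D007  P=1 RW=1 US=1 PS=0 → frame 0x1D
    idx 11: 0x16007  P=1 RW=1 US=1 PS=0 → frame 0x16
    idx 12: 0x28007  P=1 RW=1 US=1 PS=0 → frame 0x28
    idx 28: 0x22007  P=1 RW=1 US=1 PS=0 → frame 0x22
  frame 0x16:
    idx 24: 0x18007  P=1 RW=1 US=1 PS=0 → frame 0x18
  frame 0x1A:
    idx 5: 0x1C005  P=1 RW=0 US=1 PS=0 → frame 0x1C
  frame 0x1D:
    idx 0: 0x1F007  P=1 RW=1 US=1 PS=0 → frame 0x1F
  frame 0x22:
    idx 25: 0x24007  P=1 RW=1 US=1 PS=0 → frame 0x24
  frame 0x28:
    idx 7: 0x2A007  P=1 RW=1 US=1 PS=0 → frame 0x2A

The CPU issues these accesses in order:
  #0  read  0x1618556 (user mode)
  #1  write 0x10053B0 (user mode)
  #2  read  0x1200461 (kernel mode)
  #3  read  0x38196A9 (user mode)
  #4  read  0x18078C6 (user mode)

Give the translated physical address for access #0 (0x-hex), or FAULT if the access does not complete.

Walk each access:
#0 VA=0x1618556 (r,user):
  L0 @0x15[11] → 0x16007  P=1,RW=1,US=1,PS=0
  L1 @0x16[24] → 0x18007  P=1,RW=1,US=1,PS=0
  → PA=0x18556  (2 entries read)
#1 VA=0x10053B0 (w,user):
  L0 @0x15[8] → 0x1A007  P=1,RW=1,US=1,PS=0
  L1 @0x1A[5] → 0x1C005  P=1,RW=0,US=1,PS=0
  → PROTECTION_VIOLATION  (2 entries read)
#2 VA=0x1200461 (r,kernel):
  L0 @0x15[9] → 0x1D007  P=1,RW=1,US=1,PS=0
  L1 @0x1D[0] → 0x1F007  P=1,RW=1,US=1,PS=0
  → PA=0x1F461  (2 entries read)
#3 VA=0x38196A9 (r,user):
  L0 @0x15[28] → 0x22007  P=1,RW=1,US=1,PS=0
  L1 @0x22[25] → 0x24007  P=1,RW=1,US=1,PS=0
  → PA=0x246A9  (2 entries read)
#4 VA=0x18078C6 (r,user):
  L0 @0x15[12] → 0x28007  P=1,RW=1,US=1,PS=0
  L1 @0x28[7] → 0x2A007  P=1,RW=1,US=1,PS=0
  → PA=0x2A8C6  (2 entries read)

Access #0 PA: 0x18556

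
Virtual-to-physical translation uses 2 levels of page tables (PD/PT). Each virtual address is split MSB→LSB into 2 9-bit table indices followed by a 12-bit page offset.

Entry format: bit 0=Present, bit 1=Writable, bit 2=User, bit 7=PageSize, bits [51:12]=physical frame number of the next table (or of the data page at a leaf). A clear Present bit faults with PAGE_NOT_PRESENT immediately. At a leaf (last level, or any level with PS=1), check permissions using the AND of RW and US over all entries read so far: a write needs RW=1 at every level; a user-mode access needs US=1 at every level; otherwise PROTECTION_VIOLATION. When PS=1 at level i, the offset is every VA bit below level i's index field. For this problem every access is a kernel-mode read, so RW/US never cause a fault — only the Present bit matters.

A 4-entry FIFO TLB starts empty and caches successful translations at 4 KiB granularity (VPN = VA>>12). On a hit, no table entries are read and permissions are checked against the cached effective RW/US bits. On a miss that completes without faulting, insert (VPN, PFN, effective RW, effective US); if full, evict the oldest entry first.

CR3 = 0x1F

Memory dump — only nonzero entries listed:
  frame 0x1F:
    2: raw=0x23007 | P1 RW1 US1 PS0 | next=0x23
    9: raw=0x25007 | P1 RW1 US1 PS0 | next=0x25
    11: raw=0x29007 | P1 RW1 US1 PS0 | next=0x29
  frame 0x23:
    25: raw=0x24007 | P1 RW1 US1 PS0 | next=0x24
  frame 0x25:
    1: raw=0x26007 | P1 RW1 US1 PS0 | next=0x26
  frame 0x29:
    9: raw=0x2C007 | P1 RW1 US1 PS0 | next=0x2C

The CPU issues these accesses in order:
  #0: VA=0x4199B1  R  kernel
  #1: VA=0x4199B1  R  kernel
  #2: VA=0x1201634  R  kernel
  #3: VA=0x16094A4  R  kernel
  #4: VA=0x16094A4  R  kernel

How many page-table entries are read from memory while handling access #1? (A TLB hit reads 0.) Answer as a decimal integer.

Trace:
#0 VA=0x4199B1 (r,kernel):
  L0: frame=0x1F idx=2 entry=0x23007 [P=1 RW=1 US=1 PS=0]
  L1: frame=0x23 idx=25 entry=0x24007 [P=1 RW=1 US=1 PS=0]
  ✓ 0x249B1  — 2 lookups
#1 VA=0x4199B1 (r,kernel):
  TLB hit vpn=0x419 → PA=0x249B1
#2 VA=0x1201634 (r,kernel):
  L0: frame=0x1F idx=9 entry=0x25007 [P=1 RW=1 US=1 PS=0]
  L1: frame=0x25 idx=1 entry=0x26007 [P=1 RW=1 US=1 PS=0]
  ✓ 0x26634  — 2 lookups
#3 VA=0x16094A4 (r,kernel):
  L0: frame=0x1F idx=11 entry=0x29007 [P=1 RW=1 US=1 PS=0]
  L1: frame=0x29 idx=9 entry=0x2C007 [P=1 RW=1 US=1 PS=0]
  ✓ 0x2C4A4  — 2 lookups
#4 VA=0x16094A4 (r,kernel):
  TLB hit vpn=0x1609 → PA=0x2C4A4

Entries read for #1: 0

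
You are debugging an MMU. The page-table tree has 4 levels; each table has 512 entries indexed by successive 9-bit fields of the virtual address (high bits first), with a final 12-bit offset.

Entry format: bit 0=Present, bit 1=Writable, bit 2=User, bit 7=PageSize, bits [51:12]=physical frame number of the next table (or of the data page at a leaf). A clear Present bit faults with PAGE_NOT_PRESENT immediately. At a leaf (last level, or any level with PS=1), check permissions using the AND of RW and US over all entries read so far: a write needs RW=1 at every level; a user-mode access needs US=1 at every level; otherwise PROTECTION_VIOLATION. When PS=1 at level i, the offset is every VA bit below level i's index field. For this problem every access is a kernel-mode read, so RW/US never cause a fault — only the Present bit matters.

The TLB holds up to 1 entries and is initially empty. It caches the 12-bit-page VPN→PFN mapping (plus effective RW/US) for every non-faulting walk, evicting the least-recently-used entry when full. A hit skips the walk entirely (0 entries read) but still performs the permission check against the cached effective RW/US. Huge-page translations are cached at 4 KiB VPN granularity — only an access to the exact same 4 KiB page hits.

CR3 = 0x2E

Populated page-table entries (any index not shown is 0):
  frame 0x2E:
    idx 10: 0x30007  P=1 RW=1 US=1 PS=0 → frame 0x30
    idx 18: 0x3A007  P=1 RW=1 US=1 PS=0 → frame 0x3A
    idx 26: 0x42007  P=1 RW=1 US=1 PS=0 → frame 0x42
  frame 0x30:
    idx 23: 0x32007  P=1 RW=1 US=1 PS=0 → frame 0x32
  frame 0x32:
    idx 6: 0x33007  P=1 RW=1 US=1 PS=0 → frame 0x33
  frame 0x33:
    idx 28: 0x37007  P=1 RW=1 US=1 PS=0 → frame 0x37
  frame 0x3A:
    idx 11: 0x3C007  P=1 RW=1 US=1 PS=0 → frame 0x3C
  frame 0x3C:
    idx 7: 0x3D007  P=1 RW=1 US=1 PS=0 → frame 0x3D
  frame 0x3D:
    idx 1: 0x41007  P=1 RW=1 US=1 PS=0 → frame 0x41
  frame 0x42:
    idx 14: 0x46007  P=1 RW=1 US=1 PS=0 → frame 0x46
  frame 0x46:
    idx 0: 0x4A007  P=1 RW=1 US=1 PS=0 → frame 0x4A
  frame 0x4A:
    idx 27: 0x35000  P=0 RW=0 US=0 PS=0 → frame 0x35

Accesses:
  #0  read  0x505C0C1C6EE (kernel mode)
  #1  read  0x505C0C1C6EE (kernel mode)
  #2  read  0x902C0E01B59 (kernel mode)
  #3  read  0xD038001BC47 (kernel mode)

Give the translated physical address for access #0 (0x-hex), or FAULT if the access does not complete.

Per-access translation:
#0 VA=0x505C0C1C6EE (r,kernel):
  L0: frame=0x2E idx=10 entry=0x30007 [P=1 RW=1 US=1 PS=0]
  L1: frame=0x30 idx=23 entry=0x32007 [P=1 RW=1 US=1 PS=0]
  L2: frame=0x32 idx=6 entry=0x33007 [P=1 RW=1 US=1 PS=0]
  L3: frame=0x33 idx=28 entry=0x37007 [P=1 RW=1 US=1 PS=0]
  → PA=0x376EE  (4 entries read)
#1 VA=0x505C0C1C6EE (r,kernel):
  TLB hit vpn=0x505C0C1C → PA=0x376EE
#2 VA=0x902C0E01B59 (r,kernel):
  L0: frame=0x2E idx=18 entry=0x3A007 [P=1 RW=1 US=1 PS=0]
  L1: frame=0x3A idx=11 entry=0x3C007 [P=1 RW=1 US=1 PS=0]
  L2: frame=0x3C idx=7 entry=0x3D007 [P=1 RW=1 US=1 PS=0]
  L3: frame=0x3D idx=1 entry=0x41007 [P=1 RW=1 US=1 PS=0]
  → PA=0x41B59  (4 entries read)
#3 VA=0xD038001BC47 (r,kernel):
  L0: frame=0x2E idx=26 entry=0x42007 [P=1 RW=1 US=1 PS=0]
  L1: frame=0x42 idx=14 entry=0x46007 [P=1 RW=1 US=1 PS=0]
  L2: frame=0x46 idx=0 entry=0x4A007 [P=1 RW=1 US=1 PS=0]
  L3: frame=0x4A idx=27 entry=0x35000 [P=0 RW=0 US=0 PS=0]
  → PAGE_NOT_PRESENT  (4 entries read)

Access #0 PA: 0x376EE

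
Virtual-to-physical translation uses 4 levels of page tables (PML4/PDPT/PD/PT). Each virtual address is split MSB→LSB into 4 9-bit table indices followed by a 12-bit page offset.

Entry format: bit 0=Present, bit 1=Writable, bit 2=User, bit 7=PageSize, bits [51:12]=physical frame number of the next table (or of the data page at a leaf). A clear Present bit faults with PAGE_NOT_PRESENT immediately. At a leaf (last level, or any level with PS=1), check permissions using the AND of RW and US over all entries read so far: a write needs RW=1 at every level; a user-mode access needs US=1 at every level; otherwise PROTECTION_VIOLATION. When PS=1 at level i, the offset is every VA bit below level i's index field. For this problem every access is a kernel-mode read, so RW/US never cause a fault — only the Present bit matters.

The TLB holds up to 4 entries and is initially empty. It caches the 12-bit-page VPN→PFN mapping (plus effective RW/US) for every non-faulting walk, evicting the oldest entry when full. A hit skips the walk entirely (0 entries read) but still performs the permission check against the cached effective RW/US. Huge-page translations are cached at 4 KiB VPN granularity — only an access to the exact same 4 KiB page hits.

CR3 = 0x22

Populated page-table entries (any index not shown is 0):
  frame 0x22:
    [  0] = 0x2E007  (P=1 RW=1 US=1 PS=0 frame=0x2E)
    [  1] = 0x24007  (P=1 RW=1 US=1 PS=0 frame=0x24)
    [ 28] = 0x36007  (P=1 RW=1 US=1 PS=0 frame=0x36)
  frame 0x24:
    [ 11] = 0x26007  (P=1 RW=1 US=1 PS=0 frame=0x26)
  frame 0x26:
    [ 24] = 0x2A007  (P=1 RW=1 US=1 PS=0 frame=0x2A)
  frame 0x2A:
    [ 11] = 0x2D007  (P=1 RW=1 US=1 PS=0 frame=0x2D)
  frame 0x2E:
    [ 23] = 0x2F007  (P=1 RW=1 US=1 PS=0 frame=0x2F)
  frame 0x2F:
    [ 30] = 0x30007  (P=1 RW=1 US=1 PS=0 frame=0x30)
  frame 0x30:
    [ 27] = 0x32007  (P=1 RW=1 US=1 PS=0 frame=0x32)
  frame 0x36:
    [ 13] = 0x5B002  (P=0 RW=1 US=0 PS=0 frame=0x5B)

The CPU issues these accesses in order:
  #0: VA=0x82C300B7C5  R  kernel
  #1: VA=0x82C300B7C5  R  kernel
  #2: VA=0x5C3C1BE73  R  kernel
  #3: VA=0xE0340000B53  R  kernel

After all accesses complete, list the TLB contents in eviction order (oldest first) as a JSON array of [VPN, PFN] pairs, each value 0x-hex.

Trace:
#0 VA=0x82C300B7C5 (r,kernel):
  L0: frame=0x22 idx=1 entry=0x24007 [P=1 RW=1 US=1 PS=0]
  L1: frame=0x24 idx=11 entry=0x26007 [P=1 RW=1 US=1 PS=0]
  L2: frame=0x26 idx=24 entry=0x2A007 [P=1 RW=1 US=1 PS=0]
  L3: frame=0x2A idx=11 entry=0x2D007 [P=1 RW=1 US=1 PS=0]
  ✓ 0x2D7C5  — 4 lookups
#1 VA=0x82C300B7C5 (r,kernel):
  TLB hit vpn=0x82C300B → PA=0x2D7C5
#2 VA=0x5C3C1BE73 (r,kernel):
  L0: frame=0x22 idx=0 entry=0x2E007 [P=1 RW=1 US=1 PS=0]
  L1: frame=0x2E idx=23 entry=0x2F007 [P=1 RW=1 US=1 PS=0]
  L2: frame=0x2F idx=30 entry=0x30007 [P=1 RW=1 US=1 PS=0]
  L3: frame=0x30 idx=27 entry=0x32007 [P=1 RW=1 US=1 PS=0]
  ✓ 0x32E73  — 4 lookups
#3 VA=0xE0340000B53 (r,kernel):
  L0: frame=0x22 idx=28 entry=0x36007 [P=1 RW=1 US=1 PS=0]
  L1: frame=0x36 idx=13 entry=0x5B002 [P=0 RW=1 US=0 PS=0]
  → PAGE_NOT_PRESENT  (2 entries read)

TLB: [["0x82C300B", "0x2D"], ["0x5C3C1B", "0x32"]]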